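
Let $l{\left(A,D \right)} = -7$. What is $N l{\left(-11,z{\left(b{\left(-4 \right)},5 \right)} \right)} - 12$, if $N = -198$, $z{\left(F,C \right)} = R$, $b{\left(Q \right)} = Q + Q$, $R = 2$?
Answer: $1374$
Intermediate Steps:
$b{\left(Q \right)} = 2 Q$
$z{\left(F,C \right)} = 2$
$N l{\left(-11,z{\left(b{\left(-4 \right)},5 \right)} \right)} - 12 = \left(-198\right) \left(-7\right) - 12 = 1386 - 12 = 1374$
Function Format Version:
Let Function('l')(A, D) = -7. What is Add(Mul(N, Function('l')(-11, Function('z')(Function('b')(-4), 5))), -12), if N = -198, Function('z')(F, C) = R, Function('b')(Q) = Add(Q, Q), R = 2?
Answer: 1374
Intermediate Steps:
Function('b')(Q) = Mul(2, Q)
Function('z')(F, C) = 2
Add(Mul(N, Function('l')(-11, Function('z')(Function('b')(-4), 5))), -12) = Add(Mul(-198, -7), -12) = Add(1386, -12) = 1374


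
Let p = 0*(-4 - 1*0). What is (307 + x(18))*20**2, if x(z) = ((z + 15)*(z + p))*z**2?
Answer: 77105200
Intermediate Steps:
p = 0 (p = 0*(-4 + 0) = 0*(-4) = 0)
x(z) = z**3*(15 + z) (x(z) = ((z + 15)*(z + 0))*z**2 = ((15 + z)*z)*z**2 = (z*(15 + z))*z**2 = z**3*(15 + z))
(307 + x(18))*20**2 = (307 + 18**3*(15 + 18))*20**2 = (307 + 5832*33)*400 = (307 + 192456)*400 = 192763*400 = 77105200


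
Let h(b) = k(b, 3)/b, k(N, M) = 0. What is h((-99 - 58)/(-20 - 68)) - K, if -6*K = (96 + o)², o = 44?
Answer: 9800/3 ≈ 3266.7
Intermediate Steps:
K = -9800/3 (K = -(96 + 44)²/6 = -⅙*140² = -⅙*19600 = -9800/3 ≈ -3266.7)
h(b) = 0 (h(b) = 0/b = 0)
h((-99 - 58)/(-20 - 68)) - K = 0 - 1*(-9800/3) = 0 + 9800/3 = 9800/3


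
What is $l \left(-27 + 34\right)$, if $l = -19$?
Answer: $-133$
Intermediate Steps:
$l \left(-27 + 34\right) = - 19 \left(-27 + 34\right) = \left(-19\right) 7 = -133$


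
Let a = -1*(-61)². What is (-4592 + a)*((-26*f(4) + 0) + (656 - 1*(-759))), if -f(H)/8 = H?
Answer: -18679311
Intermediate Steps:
f(H) = -8*H
a = -3721 (a = -1*3721 = -3721)
(-4592 + a)*((-26*f(4) + 0) + (656 - 1*(-759))) = (-4592 - 3721)*((-(-208)*4 + 0) + (656 - 1*(-759))) = -8313*((-26*(-32) + 0) + (656 + 759)) = -8313*((832 + 0) + 1415) = -8313*(832 + 1415) = -8313*2247 = -18679311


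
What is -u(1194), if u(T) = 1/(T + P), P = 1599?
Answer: -1/2793 ≈ -0.00035804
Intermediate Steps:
u(T) = 1/(1599 + T) (u(T) = 1/(T + 1599) = 1/(1599 + T))
-u(1194) = -1/(1599 + 1194) = -1/2793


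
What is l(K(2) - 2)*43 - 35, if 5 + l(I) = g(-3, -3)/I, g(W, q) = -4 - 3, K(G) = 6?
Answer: -1301/4 ≈ -325.25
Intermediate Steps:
g(W, q) = -7
l(I) = -5 - 7/I
l(K(2) - 2)*43 - 35 = (-5 - 7/(6 - 2))*43 - 35 = (-5 - 7/4)*43 - 35 = -27/4*43 - 35 = -1161/4 - 35 = -1301/4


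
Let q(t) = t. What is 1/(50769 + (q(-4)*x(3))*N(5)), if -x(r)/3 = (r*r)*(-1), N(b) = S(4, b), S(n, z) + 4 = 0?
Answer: 1/51201 ≈ 1.9531e-5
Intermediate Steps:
S(n, z) = -4 (S(n, z) = -4 + 0 = -4)
N(b) = -4
x(r) = 3*r**2 (x(r) = -3*r*r*(-1) = -3*r**2*(-1) = -(-3)*r**2 = 3*r**2)
1/(50769 + (q(-4)*x(3))*N(5)) = 1/(50769 - 12*3**2*(-4)) = 1/(50769 - 12*9*(-4)) = 1/(50769 - 4*27*(-4)) = 1/(50769 - 108*(-4)) = 1/(50769 + 432) = 1/51201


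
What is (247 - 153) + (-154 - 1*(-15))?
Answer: -45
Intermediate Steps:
(247 - 153) + (-154 - 1*(-15)) = 94 + (-154 + 15) = 94 - 139 = -45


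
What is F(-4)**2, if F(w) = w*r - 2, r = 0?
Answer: 4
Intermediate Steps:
F(w) = -2 (F(w) = w*0 - 2 = 0 - 2 = -2)
F(-4)**2 = (-2)**2 = 4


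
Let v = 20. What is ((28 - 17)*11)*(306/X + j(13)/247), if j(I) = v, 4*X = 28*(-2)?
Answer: -4555771/1729 ≈ -2634.9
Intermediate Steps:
X = -14 (X = (28*(-2))/4 = (¼)*(-56) = -14)
j(I) = 20
((28 - 17)*11)*(306/X + j(13)/247) = ((28 - 17)*11)*(306/(-14) + 20/247) = (11*11)*(306*(-1/14) + 20*(1/247)) = 121*(-153/7 + 20/247) = 121*(-37651/1729) = -4555771/1729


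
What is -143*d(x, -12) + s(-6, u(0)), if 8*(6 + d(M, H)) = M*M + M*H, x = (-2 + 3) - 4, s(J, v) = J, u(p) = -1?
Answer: 381/8 ≈ 47.625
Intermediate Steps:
x = -3 (x = 1 - 4 = -3)
d(M, H) = -6 + M²/8 + H*M/8 (d(M, H) = -6 + (M*M + M*H)/8 = -6 + (M² + H*M)/8 = -6 + (M²/8 + H*M/8) = -6 + M²/8 + H*M/8)
-143*d(x, -12) + s(-6, u(0)) = -143*(-6 + (⅛)*(-3)² + (⅛)*(-12)*(-3)) - 6 = -143*(-6 + (⅛)*9 + 9/2) - 6 = -143*(-6 + 9/8 + 9/2) - 6 = -143*(-3/8) - 6 = 429/8 - 6 = 381/8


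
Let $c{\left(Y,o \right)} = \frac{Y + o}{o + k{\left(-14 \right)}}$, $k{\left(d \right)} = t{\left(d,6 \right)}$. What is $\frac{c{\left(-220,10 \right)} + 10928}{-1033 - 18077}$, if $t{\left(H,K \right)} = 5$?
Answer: $- \frac{1819}{3185} \approx -0.57111$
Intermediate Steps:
$k{\left(d \right)} = 5$
$c{\left(Y,o \right)} = \frac{Y + o}{5 + o}$ ($c{\left(Y,o \right)} = \frac{Y + o}{o + 5} = \frac{Y + o}{5 + o}$)
$\frac{c{\left(-220,10 \right)} + 10928}{-1033 - 18077} = \frac{\frac{-220 + 10}{5 + 10} + 10928}{-1033 - 18077} = \frac{\frac{1}{15} \left(-210\right) + 10928}{-19110} = \left(\frac{1}{15} \left(-210\right) + 10928\right) \left(- \frac{1}{19110}\right) = \left(-14 + 10928\right) \left(- \frac{1}{19110}\right) = 10914 \left(- \frac{1}{19110}\right) = - \frac{1819}{3185}$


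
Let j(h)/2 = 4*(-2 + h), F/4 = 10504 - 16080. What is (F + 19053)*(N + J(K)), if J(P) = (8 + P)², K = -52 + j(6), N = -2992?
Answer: 9258848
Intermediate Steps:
F = -22304 (F = 4*(10504 - 16080) = 4*(-5576) = -22304)
j(h) = -16 + 8*h (j(h) = 2*(4*(-2 + h)) = 2*(-8 + 4*h) = -16 + 8*h)
K = -20 (K = -52 + (-16 + 8*6) = -52 + (-16 + 48) = -52 + 32 = -20)
(F + 19053)*(N + J(K)) = (-22304 + 19053)*(-2992 + (8 - 20)²) = -3251*(-2992 + (-12)²) = -3251*(-2992 + 144) = -3251*(-2848) = 9258848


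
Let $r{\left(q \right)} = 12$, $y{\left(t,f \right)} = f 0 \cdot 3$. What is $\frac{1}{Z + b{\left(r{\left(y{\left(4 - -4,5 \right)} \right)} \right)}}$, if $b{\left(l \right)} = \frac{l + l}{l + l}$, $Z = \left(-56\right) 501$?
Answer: $- \frac{1}{28055} \approx -3.5644 \cdot 10^{-5}$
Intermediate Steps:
$y{\left(t,f \right)} = 0$ ($y{\left(t,f \right)} = 0 \cdot 3 = 0$)
$Z = -28056$
$b{\left(l \right)} = 1$ ($b{\left(l \right)} = \frac{2 l}{2 l} = 2 l \frac{1}{2 l} = 1$)
$\frac{1}{Z + b{\left(r{\left(y{\left(4 - -4,5 \right)} \right)} \right)}} = \frac{1}{-28056 + 1} = \frac{1}{-28055} = - \frac{1}{28055}$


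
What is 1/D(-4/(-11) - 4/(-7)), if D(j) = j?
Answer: 77/72 ≈ 1.0694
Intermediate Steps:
1/D(-4/(-11) - 4/(-7)) = 1/(-4/(-11) - 4/(-7)) = 1/(-4*(-1/11) - 4*(-⅐)) = 1/(4/11 + 4/7) = 1/(72/77) = 77/72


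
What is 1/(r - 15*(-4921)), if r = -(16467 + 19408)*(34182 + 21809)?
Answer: -1/2008603310 ≈ -4.9786e-10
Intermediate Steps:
r = -2008677125 (r = -35875*55991 = -1*2008677125 = -2008677125)
1/(r - 15*(-4921)) = 1/(-2008677125 - 15*(-4921)) = 1/(-2008677125 + 73815) = 1/(-2008603310) = -1/2008603310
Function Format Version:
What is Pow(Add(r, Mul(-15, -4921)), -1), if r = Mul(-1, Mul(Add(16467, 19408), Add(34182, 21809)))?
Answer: Rational(-1, 2008603310) ≈ -4.9786e-10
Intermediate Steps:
r = -2008677125 (r = Mul(-1, Mul(35875, 55991)) = Mul(-1, 2008677125) = -2008677125)
Pow(Add(r, Mul(-15, -4921)), -1) = Pow(Add(-2008677125, Mul(-15, -4921)), -1) = Pow(Add(-2008677125, 73815), -1) = Pow(-2008603310, -1) = Rational(-1, 2008603310)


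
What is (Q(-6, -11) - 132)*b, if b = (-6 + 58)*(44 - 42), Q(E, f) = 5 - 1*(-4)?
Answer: -12792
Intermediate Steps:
Q(E, f) = 9 (Q(E, f) = 5 + 4 = 9)
b = 104 (b = 52*2 = 104)
(Q(-6, -11) - 132)*b = (9 - 132)*104 = -123*104 = -12792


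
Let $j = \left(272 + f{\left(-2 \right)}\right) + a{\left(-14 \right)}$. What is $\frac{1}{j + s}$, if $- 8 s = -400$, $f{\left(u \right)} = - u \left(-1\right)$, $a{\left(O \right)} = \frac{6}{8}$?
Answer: $\frac{4}{1283} \approx 0.0031177$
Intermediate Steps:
$a{\left(O \right)} = \frac{3}{4}$ ($a{\left(O \right)} = 6 \cdot \frac{1}{8} = \frac{3}{4}$)
$f{\left(u \right)} = u$
$j = \frac{1083}{4}$ ($j = \left(272 - 2\right) + \frac{3}{4} = 270 + \frac{3}{4} = \frac{1083}{4} \approx 270.75$)
$s = 50$ ($s = \left(- \frac{1}{8}\right) \left(-400\right) = 50$)
$\frac{1}{j + s} = \frac{1}{\frac{1083}{4} + 50} = \frac{1}{\frac{1283}{4}} = \frac{4}{1283}$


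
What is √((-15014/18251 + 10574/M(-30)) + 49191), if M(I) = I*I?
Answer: √14750201232745874/547530 ≈ 221.82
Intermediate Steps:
M(I) = I²
√((-15014/18251 + 10574/M(-30)) + 49191) = √((-15014/18251 + 10574/((-30)²)) + 49191) = √((-15014*1/18251 + 10574/900) + 49191) = √((-15014/18251 + 10574*(1/900)) + 49191) = √((-15014/18251 + 5287/450) + 49191) = √(89736737/8212950 + 49191) = √(404092960187/8212950) = √14750201232745874/547530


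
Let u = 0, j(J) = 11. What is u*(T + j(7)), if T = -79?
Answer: 0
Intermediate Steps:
u*(T + j(7)) = 0*(-79 + 11) = 0*(-68) = 0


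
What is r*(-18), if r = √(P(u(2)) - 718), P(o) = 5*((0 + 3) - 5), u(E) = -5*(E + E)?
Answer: -36*I*√182 ≈ -485.67*I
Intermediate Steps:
u(E) = -10*E
P(o) = -10 (P(o) = 5*(3 - 5) = 5*(-2) = -10)
r = 2*I*√182 (r = √(-10 - 718) = √(-728) = 2*I*√182 ≈ 26.981*I)
r*(-18) = (2*I*√182)*(-18) = -36*I*√182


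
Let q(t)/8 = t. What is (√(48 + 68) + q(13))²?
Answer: 10932 + 416*√29 ≈ 13172.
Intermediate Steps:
q(t) = 8*t
(√(48 + 68) + q(13))² = (√(48 + 68) + 8*13)² = (√116 + 104)² = (2*√29 + 104)² = (104 + 2*√29)²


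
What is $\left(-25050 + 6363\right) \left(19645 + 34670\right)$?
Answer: $-1014984405$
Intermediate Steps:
$\left(-25050 + 6363\right) \left(19645 + 34670\right) = \left(-18687\right) 54315 = -1014984405$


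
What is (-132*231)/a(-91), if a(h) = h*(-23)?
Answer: -4356/299 ≈ -14.569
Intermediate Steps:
a(h) = -23*h
(-132*231)/a(-91) = (-132*231)/((-23*(-91))) = -30492/2093 = -30492*1/2093 = -4356/299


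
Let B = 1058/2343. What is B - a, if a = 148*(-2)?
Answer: 694586/2343 ≈ 296.45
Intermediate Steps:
a = -296
B = 1058/2343 (B = 1058*(1/2343) = 1058/2343 ≈ 0.45156)
B - a = 1058/2343 - 1*(-296) = 1058/2343 + 296 = 694586/2343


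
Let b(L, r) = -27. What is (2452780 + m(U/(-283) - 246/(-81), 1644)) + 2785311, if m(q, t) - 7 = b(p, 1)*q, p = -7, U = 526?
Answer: 1482372730/283 ≈ 5.2381e+6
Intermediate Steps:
m(q, t) = 7 - 27*q
(2452780 + m(U/(-283) - 246/(-81), 1644)) + 2785311 = (2452780 + (7 - 27*(526/(-283) - 246/(-81)))) + 2785311 = (2452780 + (7 - 27*(526*(-1/283) - 246*(-1/81)))) + 2785311 = (2452780 + (7 - 27*(-526/283 + 82/27))) + 2785311 = (2452780 + (7 - 27*9004/7641)) + 2785311 = (2452780 + (7 - 9004/283)) + 2785311 = (2452780 - 7023/283) + 2785311 = 694129717/283 + 2785311 = 1482372730/283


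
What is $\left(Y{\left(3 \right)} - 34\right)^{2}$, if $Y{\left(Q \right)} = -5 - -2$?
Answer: $1369$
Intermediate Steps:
$Y{\left(Q \right)} = -3$ ($Y{\left(Q \right)} = -5 + 2 = -3$)
$\left(Y{\left(3 \right)} - 34\right)^{2} = \left(-3 - 34\right)^{2} = \left(-37\right)^{2} = 1369$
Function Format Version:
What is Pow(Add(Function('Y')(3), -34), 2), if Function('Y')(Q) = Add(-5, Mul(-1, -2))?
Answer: 1369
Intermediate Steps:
Function('Y')(Q) = -3 (Function('Y')(Q) = Add(-5, 2) = -3)
Pow(Add(Function('Y')(3), -34), 2) = Pow(Add(-3, -34), 2) = Pow(-37, 2) = 1369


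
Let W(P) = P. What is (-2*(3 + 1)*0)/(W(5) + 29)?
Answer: 0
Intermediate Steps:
(-2*(3 + 1)*0)/(W(5) + 29) = (-2*(3 + 1)*0)/(5 + 29) = (-2*4*0)/34 = -8*0*(1/34) = 0*(1/34) = 0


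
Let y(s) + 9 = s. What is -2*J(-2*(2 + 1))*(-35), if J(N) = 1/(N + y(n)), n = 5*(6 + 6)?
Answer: 14/9 ≈ 1.5556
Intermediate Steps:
n = 60 (n = 5*12 = 60)
y(s) = -9 + s
J(N) = 1/(51 + N) (J(N) = 1/(N + (-9 + 60)) = 1/(N + 51) = 1/(51 + N))
-2*J(-2*(2 + 1))*(-35) = -2/(51 - 2*(2 + 1))*(-35) = -2/(51 - 2*3)*(-35) = -2/(51 - 6)*(-35) = -2/45*(-35) = 14/9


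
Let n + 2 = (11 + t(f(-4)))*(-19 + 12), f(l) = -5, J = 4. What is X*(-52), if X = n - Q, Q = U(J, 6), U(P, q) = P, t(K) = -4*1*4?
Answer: -1508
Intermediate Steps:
t(K) = -16 (t(K) = -4*4 = -16)
n = 33 (n = -2 + (11 - 16)*(-19 + 12) = -2 - 5*(-7) = -2 + 35 = 33)
Q = 4
X = 29 (X = 33 - 1*4 = 33 - 4 = 29)
X*(-52) = 29*(-52) = -1508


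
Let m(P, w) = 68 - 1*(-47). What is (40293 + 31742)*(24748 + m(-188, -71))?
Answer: 1791006205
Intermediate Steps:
m(P, w) = 115 (m(P, w) = 68 + 47 = 115)
(40293 + 31742)*(24748 + m(-188, -71)) = (40293 + 31742)*(24748 + 115) = 72035*24863 = 1791006205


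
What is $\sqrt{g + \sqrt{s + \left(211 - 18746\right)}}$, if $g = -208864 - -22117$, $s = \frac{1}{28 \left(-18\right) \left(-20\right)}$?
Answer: $\frac{\sqrt{-32942170800 + 210 i \sqrt{13078295930}}}{420} \approx 0.15752 + 432.14 i$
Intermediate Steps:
$s = \frac{1}{10080}$ ($s = \frac{1}{\left(-504\right) \left(-20\right)} = \frac{1}{10080} \approx 9.9206 \cdot 10^{-5}$)
$g = -186747$ ($g = -208864 + 22117 = -186747$)
$\sqrt{g + \sqrt{s + \left(211 - 18746\right)}} = \sqrt{-186747 + \sqrt{\frac{1}{10080} + \left(211 - 18746\right)}} = \sqrt{-186747 + \sqrt{\frac{1}{10080} - 18535}} = \sqrt{-186747 + \sqrt{- \frac{186832799}{10080}}} = \sqrt{-186747 + \frac{i \sqrt{13078295930}}{840}}$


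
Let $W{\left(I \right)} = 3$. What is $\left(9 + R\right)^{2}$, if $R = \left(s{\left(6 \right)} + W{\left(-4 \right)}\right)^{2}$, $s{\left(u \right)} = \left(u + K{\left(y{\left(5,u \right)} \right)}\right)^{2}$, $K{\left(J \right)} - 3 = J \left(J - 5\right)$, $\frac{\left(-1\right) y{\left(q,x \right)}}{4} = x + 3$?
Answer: $23649065955096120596552049$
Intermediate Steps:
$y{\left(q,x \right)} = -12 - 4 x$ ($y{\left(q,x \right)} = - 4 \left(x + 3\right) = - 4 \left(3 + x\right) = -12 - 4 x$)
$K{\left(J \right)} = 3 + J \left(-5 + J\right)$ ($K{\left(J \right)} = 3 + J \left(J - 5\right) = 3 + J \left(-5 + J\right)$)
$s{\left(u \right)} = \left(63 + \left(-12 - 4 u\right)^{2} + 21 u\right)^{2}$ ($s{\left(u \right)} = \left(u + \left(3 + \left(-12 - 4 u\right)^{2} - 5 \left(-12 - 4 u\right)\right)\right)^{2} = \left(u + \left(3 + \left(-12 - 4 u\right)^{2} + \left(60 + 20 u\right)\right)\right)^{2} = \left(u + \left(63 + \left(-12 - 4 u\right)^{2} + 20 u\right)\right)^{2} = \left(63 + \left(-12 - 4 u\right)^{2} + 21 u\right)^{2}$)
$R = 4863030531984$ ($R = \left(\left(63 + 16 \left(3 + 6\right)^{2} + 21 \cdot 6\right)^{2} + 3\right)^{2} = \left(\left(63 + 16 \cdot 9^{2} + 126\right)^{2} + 3\right)^{2} = \left(\left(63 + 16 \cdot 81 + 126\right)^{2} + 3\right)^{2} = \left(\left(63 + 1296 + 126\right)^{2} + 3\right)^{2} = \left(1485^{2} + 3\right)^{2} = \left(2205225 + 3\right)^{2} = 2205228^{2} = 4863030531984$)
$\left(9 + R\right)^{2} = \left(9 + 4863030531984\right)^{2} = 4863030531993^{2} = 23649065955096120596552049$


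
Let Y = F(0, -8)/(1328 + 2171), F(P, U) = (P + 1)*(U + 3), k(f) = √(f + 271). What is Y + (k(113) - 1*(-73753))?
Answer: 258061742/3499 + 8*√6 ≈ 73773.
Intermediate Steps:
k(f) = √(271 + f)
F(P, U) = (1 + P)*(3 + U)
Y = -5/3499 (Y = (3 - 8 + 3*0 + 0*(-8))/(1328 + 2171) = (3 - 8 + 0 + 0)/3499 = (1/3499)*(-5) = -5/3499 ≈ -0.0014290)
Y + (k(113) - 1*(-73753)) = -5/3499 + (√(271 + 113) - 1*(-73753)) = -5/3499 + (√384 + 73753) = -5/3499 + (8*√6 + 73753) = -5/3499 + (73753 + 8*√6) = 258061742/3499 + 8*√6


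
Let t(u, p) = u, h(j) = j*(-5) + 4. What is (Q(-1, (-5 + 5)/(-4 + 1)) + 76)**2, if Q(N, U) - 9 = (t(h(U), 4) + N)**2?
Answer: 8836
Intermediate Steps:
h(j) = 4 - 5*j (h(j) = -5*j + 4 = 4 - 5*j)
Q(N, U) = 9 + (4 + N - 5*U)**2 (Q(N, U) = 9 + ((4 - 5*U) + N)**2 = 9 + (4 + N - 5*U)**2)
(Q(-1, (-5 + 5)/(-4 + 1)) + 76)**2 = ((9 + (4 - 1 - 5*(-5 + 5)/(-4 + 1))**2) + 76)**2 = ((9 + (4 - 1 - 0/(-3))**2) + 76)**2 = ((9 + (4 - 1 - 0*(-1)/3)**2) + 76)**2 = ((9 + (4 - 1 - 5*0)**2) + 76)**2 = ((9 + (4 - 1 + 0)**2) + 76)**2 = ((9 + 3**2) + 76)**2 = ((9 + 9) + 76)**2 = (18 + 76)**2 = 94**2 = 8836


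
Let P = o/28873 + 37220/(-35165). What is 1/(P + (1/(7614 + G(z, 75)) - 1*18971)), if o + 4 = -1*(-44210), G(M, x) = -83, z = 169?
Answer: -117636426583/2231625036818818 ≈ -5.2713e-5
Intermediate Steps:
o = 44206 (o = -4 - 1*(-44210) = -4 + 44210 = 44206)
P = 7382322/15620293 (P = 44206/28873 + 37220/(-35165) = 44206*(1/28873) + 37220*(-1/35165) = 44206/28873 - 7444/7033 = 7382322/15620293 ≈ 0.47261)
1/(P + (1/(7614 + G(z, 75)) - 1*18971)) = 1/(7382322/15620293 + (1/(7614 - 83) - 1*18971)) = 1/(7382322/15620293 + (1/7531 - 18971)) = 1/(7382322/15620293 - 142870600/7531) = 1/(-2231625036818818/117636426583) = -117636426583/2231625036818818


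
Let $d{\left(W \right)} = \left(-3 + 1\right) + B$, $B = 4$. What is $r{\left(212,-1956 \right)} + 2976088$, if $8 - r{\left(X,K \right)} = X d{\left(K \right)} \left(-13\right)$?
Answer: $2981608$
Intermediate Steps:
$d{\left(W \right)} = 2$ ($d{\left(W \right)} = \left(-3 + 1\right) + 4 = -2 + 4 = 2$)
$r{\left(X,K \right)} = 8 + 26 X$ ($r{\left(X,K \right)} = 8 - X 2 \left(-13\right) = 8 - 2 X \left(-13\right) = 8 - - 26 X = 8 + 26 X$)
$r{\left(212,-1956 \right)} + 2976088 = \left(8 + 26 \cdot 212\right) + 2976088 = \left(8 + 5512\right) + 2976088 = 5520 + 2976088 = 2981608$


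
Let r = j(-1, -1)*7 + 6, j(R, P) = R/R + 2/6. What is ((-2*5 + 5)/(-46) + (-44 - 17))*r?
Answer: -2801/3 ≈ -933.67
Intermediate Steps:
j(R, P) = 4/3 (j(R, P) = 1 + 2*(1/6) = 1 + 1/3 = 4/3)
r = 46/3 (r = (4/3)*7 + 6 = 28/3 + 6 = 46/3 ≈ 15.333)
((-2*5 + 5)/(-46) + (-44 - 17))*r = ((-2*5 + 5)/(-46) + (-44 - 17))*(46/3) = ((-10 + 5)*(-1/46) - 61)*(46/3) = (-5*(-1/46) - 61)*(46/3) = (5/46 - 61)*(46/3) = -2801/46*46/3 = -2801/3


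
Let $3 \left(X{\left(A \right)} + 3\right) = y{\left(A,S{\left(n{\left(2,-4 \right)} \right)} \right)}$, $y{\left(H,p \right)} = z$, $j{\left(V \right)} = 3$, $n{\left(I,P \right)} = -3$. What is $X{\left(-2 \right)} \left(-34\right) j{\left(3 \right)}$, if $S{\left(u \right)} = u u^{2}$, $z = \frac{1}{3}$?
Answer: $\frac{884}{3} \approx 294.67$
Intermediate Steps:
$z = \frac{1}{3} \approx 0.33333$
$S{\left(u \right)} = u^{3}$
$y{\left(H,p \right)} = \frac{1}{3}$
$X{\left(A \right)} = - \frac{26}{9}$ ($X{\left(A \right)} = -3 + \frac{1}{3} \cdot \frac{1}{3} = -3 + \frac{1}{9} = - \frac{26}{9}$)
$X{\left(-2 \right)} \left(-34\right) j{\left(3 \right)} = \left(- \frac{26}{9}\right) \left(-34\right) 3 = \frac{884}{9} \cdot 3 = \frac{884}{3}$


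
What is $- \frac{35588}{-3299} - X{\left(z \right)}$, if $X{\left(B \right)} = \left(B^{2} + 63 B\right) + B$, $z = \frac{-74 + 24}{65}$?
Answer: $\frac{33132152}{557531} \approx 59.427$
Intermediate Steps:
$z = - \frac{10}{13}$ ($z = \left(-50\right) \frac{1}{65} = - \frac{10}{13} \approx -0.76923$)
$X{\left(B \right)} = B^{2} + 64 B$
$- \frac{35588}{-3299} - X{\left(z \right)} = - \frac{35588}{-3299} - - \frac{10 \left(64 - \frac{10}{13}\right)}{13} = \left(-35588\right) \left(- \frac{1}{3299}\right) - \left(- \frac{10}{13}\right) \frac{822}{13} = \frac{35588}{3299} - - \frac{8220}{169} = \frac{35588}{3299} + \frac{8220}{169} = \frac{33132152}{557531}$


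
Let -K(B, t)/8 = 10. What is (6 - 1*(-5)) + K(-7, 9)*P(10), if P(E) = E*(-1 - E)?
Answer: 8811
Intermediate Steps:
K(B, t) = -80 (K(B, t) = -8*10 = -80)
(6 - 1*(-5)) + K(-7, 9)*P(10) = (6 - 1*(-5)) - (-80)*10*(1 + 10) = (6 + 5) - (-80)*10*11 = 11 - 80*(-110) = 11 + 8800 = 8811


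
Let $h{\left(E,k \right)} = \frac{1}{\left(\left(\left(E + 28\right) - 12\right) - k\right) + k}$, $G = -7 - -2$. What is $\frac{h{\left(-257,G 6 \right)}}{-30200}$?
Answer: $\frac{1}{7278200} \approx 1.374 \cdot 10^{-7}$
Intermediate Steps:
$G = -5$ ($G = -7 + 2 = -5$)
$h{\left(E,k \right)} = \frac{1}{16 + E}$ ($h{\left(E,k \right)} = \frac{1}{\left(\left(\left(28 + E\right) - 12\right) - k\right) + k} = \frac{1}{\left(\left(16 + E\right) - k\right) + k} = \frac{1}{\left(16 + E - k\right) + k} = \frac{1}{16 + E}$)
$\frac{h{\left(-257,G 6 \right)}}{-30200} = \frac{1}{\left(16 - 257\right) \left(-30200\right)} = \frac{1}{-241} \left(- \frac{1}{30200}\right) = \left(- \frac{1}{241}\right) \left(- \frac{1}{30200}\right) = \frac{1}{7278200}$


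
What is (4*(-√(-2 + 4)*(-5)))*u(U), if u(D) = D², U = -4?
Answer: 320*√2 ≈ 452.55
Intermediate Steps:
(4*(-√(-2 + 4)*(-5)))*u(U) = (4*(-√(-2 + 4)*(-5)))*(-4)² = (4*(-√2*(-5)))*16 = (4*(5*√2))*16 = (20*√2)*16 = 320*√2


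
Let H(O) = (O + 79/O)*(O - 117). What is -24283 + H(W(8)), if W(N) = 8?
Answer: -209851/8 ≈ -26231.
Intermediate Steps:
H(O) = (-117 + O)*(O + 79/O) (H(O) = (O + 79/O)*(-117 + O) = (-117 + O)*(O + 79/O))
-24283 + H(W(8)) = -24283 + (79 + 8² - 9243/8 - 117*8) = -24283 + (79 + 64 - 9243*⅛ - 936) = -24283 + (79 + 64 - 9243/8 - 936) = -24283 - 15587/8 = -209851/8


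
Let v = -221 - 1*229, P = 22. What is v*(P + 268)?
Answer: -130500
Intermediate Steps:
v = -450 (v = -221 - 229 = -450)
v*(P + 268) = -450*(22 + 268) = -450*290 = -130500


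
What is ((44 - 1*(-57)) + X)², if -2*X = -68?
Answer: 18225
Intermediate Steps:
X = 34 (X = -½*(-68) = 34)
((44 - 1*(-57)) + X)² = ((44 - 1*(-57)) + 34)² = ((44 + 57) + 34)² = (101 + 34)² = 135² = 18225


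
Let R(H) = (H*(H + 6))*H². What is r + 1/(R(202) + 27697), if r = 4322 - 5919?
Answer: -2737974351916/1714448561 ≈ -1597.0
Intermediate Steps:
R(H) = H³*(6 + H) (R(H) = (H*(6 + H))*H² = H³*(6 + H))
r = -1597
r + 1/(R(202) + 27697) = -1597 + 1/(202³*(6 + 202) + 27697) = -1597 + 1/(8242408*208 + 27697) = -1597 + 1/(1714420864 + 27697) = -1597 + 1/1714448561 = -2737974351916/1714448561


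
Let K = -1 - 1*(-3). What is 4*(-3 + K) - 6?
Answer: -10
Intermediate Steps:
K = 2 (K = -1 + 3 = 2)
4*(-3 + K) - 6 = 4*(-3 + 2) - 6 = 4*(-1) - 6 = -4 - 6 = -10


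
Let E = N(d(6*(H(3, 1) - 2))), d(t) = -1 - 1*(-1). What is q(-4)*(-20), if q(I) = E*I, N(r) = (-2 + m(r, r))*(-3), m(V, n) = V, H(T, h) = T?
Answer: 480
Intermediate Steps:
d(t) = 0 (d(t) = -1 + 1 = 0)
N(r) = 6 - 3*r (N(r) = (-2 + r)*(-3) = 6 - 3*r)
E = 6 (E = 6 - 3*0 = 6 + 0 = 6)
q(I) = 6*I
q(-4)*(-20) = (6*(-4))*(-20) = -24*(-20) = 480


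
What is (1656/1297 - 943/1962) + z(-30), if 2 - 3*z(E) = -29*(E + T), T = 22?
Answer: -193068739/2544714 ≈ -75.870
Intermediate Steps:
z(E) = 640/3 + 29*E/3 (z(E) = ⅔ - (-29)*(E + 22)/3 = ⅔ - (-29)*(22 + E)/3 = ⅔ - (-638 - 29*E)/3 = ⅔ + (638/3 + 29*E/3) = 640/3 + 29*E/3)
(1656/1297 - 943/1962) + z(-30) = (1656/1297 - 943/1962) + (640/3 + (29/3)*(-30)) = (1656*(1/1297) - 943*1/1962) + (640/3 - 290) = (1656/1297 - 943/1962) - 230/3 = 2026001/2544714 - 230/3 = -193068739/2544714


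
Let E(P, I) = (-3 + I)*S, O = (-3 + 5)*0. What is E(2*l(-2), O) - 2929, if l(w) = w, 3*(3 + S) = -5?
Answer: -2915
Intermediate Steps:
S = -14/3 (S = -3 + (⅓)*(-5) = -3 - 5/3 = -14/3 ≈ -4.6667)
O = 0 (O = 2*0 = 0)
E(P, I) = 14 - 14*I/3 (E(P, I) = (-3 + I)*(-14/3) = 14 - 14*I/3)
E(2*l(-2), O) - 2929 = (14 - 14/3*0) - 2929 = (14 + 0) - 2929 = 14 - 2929 = -2915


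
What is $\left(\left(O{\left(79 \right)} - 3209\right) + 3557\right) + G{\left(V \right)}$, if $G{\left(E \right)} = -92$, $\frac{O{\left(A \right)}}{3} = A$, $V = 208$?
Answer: $493$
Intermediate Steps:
$O{\left(A \right)} = 3 A$
$\left(\left(O{\left(79 \right)} - 3209\right) + 3557\right) + G{\left(V \right)} = \left(\left(3 \cdot 79 - 3209\right) + 3557\right) - 92 = \left(\left(237 - 3209\right) + 3557\right) - 92 = \left(-2972 + 3557\right) - 92 = 585 - 92 = 493$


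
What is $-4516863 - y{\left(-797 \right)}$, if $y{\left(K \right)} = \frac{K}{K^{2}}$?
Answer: $- \frac{3599939810}{797} \approx -4.5169 \cdot 10^{6}$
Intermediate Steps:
$y{\left(K \right)} = \frac{1}{K}$ ($y{\left(K \right)} = \frac{K}{K^{2}} = \frac{1}{K}$)
$-4516863 - y{\left(-797 \right)} = -4516863 - \frac{1}{-797} = -4516863 - - \frac{1}{797} = -4516863 + \frac{1}{797} = - \frac{3599939810}{797}$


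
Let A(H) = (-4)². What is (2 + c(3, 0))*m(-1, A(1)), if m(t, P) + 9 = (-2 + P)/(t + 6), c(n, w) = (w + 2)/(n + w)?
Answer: -248/15 ≈ -16.533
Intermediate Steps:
A(H) = 16
c(n, w) = (2 + w)/(n + w)
m(t, P) = -9 + (-2 + P)/(6 + t) (m(t, P) = -9 + (-2 + P)/(t + 6) = -9 + (-2 + P)/(6 + t))
(2 + c(3, 0))*m(-1, A(1)) = (2 + (2 + 0)/(3 + 0))*((-56 + 16 - 9*(-1))/(6 - 1)) = (2 + 2/3)*((-56 + 16 + 9)/5) = (2 + (⅓)*2)*((⅕)*(-31)) = (2 + ⅔)*(-31/5) = (8/3)*(-31/5) = -248/15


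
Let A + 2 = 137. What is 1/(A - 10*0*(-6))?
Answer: 1/135 ≈ 0.0074074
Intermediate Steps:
A = 135 (A = -2 + 137 = 135)
1/(A - 10*0*(-6)) = 1/(135 - 10*0*(-6)) = 1/(135 + 0*(-6)) = 1/(135 + 0) = 1/135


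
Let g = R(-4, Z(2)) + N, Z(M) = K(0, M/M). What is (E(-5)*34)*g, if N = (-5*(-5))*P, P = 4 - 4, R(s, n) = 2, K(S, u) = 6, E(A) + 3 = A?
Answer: -544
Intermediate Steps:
E(A) = -3 + A
Z(M) = 6
P = 0
N = 0 (N = -5*(-5)*0 = 25*0 = 0)
g = 2 (g = 2 + 0 = 2)
(E(-5)*34)*g = ((-3 - 5)*34)*2 = -8*34*2 = -272*2 = -544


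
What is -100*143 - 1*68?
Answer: -14368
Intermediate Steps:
-100*143 - 1*68 = -14300 - 68 = -14368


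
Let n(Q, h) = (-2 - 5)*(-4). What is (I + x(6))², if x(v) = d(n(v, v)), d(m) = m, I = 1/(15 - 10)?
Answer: 19881/25 ≈ 795.24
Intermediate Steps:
I = ⅕ (I = 1/5 = ⅕ ≈ 0.20000)
n(Q, h) = 28 (n(Q, h) = -7*(-4) = 28)
x(v) = 28
(I + x(6))² = (⅕ + 28)² = (141/5)² = 19881/25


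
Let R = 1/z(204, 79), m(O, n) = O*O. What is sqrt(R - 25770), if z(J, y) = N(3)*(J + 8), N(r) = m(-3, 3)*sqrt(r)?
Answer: sqrt(-23453689320 + 159*sqrt(3))/954 ≈ 160.53*I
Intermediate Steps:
m(O, n) = O**2
N(r) = 9*sqrt(r) (N(r) = (-3)**2*sqrt(r) = 9*sqrt(r))
z(J, y) = 9*sqrt(3)*(8 + J) (z(J, y) = (9*sqrt(3))*(J + 8) = (9*sqrt(3))*(8 + J) = 9*sqrt(3)*(8 + J))
R = sqrt(3)/5724 (R = 1/(9*sqrt(3)*(8 + 204)) = 1/(9*sqrt(3)*212) = 1/(1908*sqrt(3)) = sqrt(3)/5724 ≈ 0.00030259)
sqrt(R - 25770) = sqrt(sqrt(3)/5724 - 25770) = sqrt(-25770 + sqrt(3)/5724)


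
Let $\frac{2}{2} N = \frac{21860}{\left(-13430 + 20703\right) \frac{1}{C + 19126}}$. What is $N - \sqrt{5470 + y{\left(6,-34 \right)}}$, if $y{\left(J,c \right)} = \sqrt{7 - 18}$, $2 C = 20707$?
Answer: $\frac{644421870}{7273} - \sqrt{5470 + i \sqrt{11}} \approx 88531.0 - 0.022422 i$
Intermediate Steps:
$C = \frac{20707}{2}$ ($C = \frac{1}{2} \cdot 20707 = \frac{20707}{2} \approx 10354.0$)
$y{\left(J,c \right)} = i \sqrt{11}$ ($y{\left(J,c \right)} = \sqrt{-11} = i \sqrt{11}$)
$N = \frac{644421870}{7273}$ ($N = \frac{21860}{\left(-13430 + 20703\right) \frac{1}{\frac{20707}{2} + 19126}} = \frac{21860}{7273 \frac{1}{\frac{58959}{2}}} = \frac{21860}{7273 \cdot \frac{2}{58959}} = \frac{21860}{\frac{14546}{58959}} = 21860 \cdot \frac{58959}{14546} = \frac{644421870}{7273} \approx 88605.0$)
$N - \sqrt{5470 + y{\left(6,-34 \right)}} = \frac{644421870}{7273} - \sqrt{5470 + i \sqrt{11}}$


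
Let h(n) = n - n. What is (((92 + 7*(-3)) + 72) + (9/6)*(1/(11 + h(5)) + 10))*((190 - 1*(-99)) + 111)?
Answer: 695800/11 ≈ 63255.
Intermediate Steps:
h(n) = 0
(((92 + 7*(-3)) + 72) + (9/6)*(1/(11 + h(5)) + 10))*((190 - 1*(-99)) + 111) = (((92 + 7*(-3)) + 72) + (9/6)*(1/(11 + 0) + 10))*((190 - 1*(-99)) + 111) = (((92 - 21) + 72) + (9*(1/6))*(1/11 + 10))*((190 + 99) + 111) = ((71 + 72) + 3*(1/11 + 10)/2)*(289 + 111) = (143 + (3/2)*(111/11))*400 = (143 + 333/22)*400 = (3479/22)*400 = 695800/11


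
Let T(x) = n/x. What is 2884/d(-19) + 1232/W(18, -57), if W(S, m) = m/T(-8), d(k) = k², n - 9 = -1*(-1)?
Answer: 37912/1083 ≈ 35.006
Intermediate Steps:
n = 10 (n = 9 - 1*(-1) = 9 + 1 = 10)
T(x) = 10/x
W(S, m) = -4*m/5 (W(S, m) = m/((10/(-8))) = m/((10*(-⅛))) = m/(-5/4) = m*(-⅘) = -4*m/5)
2884/d(-19) + 1232/W(18, -57) = 2884/((-19)²) + 1232/((-⅘*(-57))) = 2884/361 + 1232/(228/5) = 2884*(1/361) + 1232*(5/228) = 2884/361 + 1540/57 = 37912/1083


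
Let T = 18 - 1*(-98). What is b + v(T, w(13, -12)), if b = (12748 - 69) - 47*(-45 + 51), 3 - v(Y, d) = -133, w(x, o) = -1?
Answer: 12533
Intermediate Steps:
T = 116 (T = 18 + 98 = 116)
v(Y, d) = 136 (v(Y, d) = 3 - 1*(-133) = 3 + 133 = 136)
b = 12397 (b = 12679 - 47*6 = 12679 - 282 = 12397)
b + v(T, w(13, -12)) = 12397 + 136 = 12533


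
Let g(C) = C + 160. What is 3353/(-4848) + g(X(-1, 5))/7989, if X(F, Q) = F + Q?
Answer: -2888005/4303408 ≈ -0.67110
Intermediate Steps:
g(C) = 160 + C
3353/(-4848) + g(X(-1, 5))/7989 = 3353/(-4848) + (160 + (-1 + 5))/7989 = 3353*(-1/4848) + (160 + 4)*(1/7989) = -3353/4848 + 164*(1/7989) = -3353/4848 + 164/7989 = -2888005/4303408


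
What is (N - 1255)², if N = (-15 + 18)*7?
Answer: 1522756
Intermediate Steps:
N = 21 (N = 3*7 = 21)
(N - 1255)² = (21 - 1255)² = (-1234)² = 1522756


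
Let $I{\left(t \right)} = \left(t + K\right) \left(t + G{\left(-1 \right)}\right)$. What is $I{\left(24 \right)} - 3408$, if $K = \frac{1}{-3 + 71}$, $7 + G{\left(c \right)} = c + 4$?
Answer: $- \frac{49771}{17} \approx -2927.7$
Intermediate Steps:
$G{\left(c \right)} = -3 + c$ ($G{\left(c \right)} = -7 + \left(c + 4\right) = -7 + \left(4 + c\right) = -3 + c$)
$K = \frac{1}{68} \approx 0.014706$
$I{\left(t \right)} = \left(-4 + t\right) \left(\frac{1}{68} + t\right)$ ($I{\left(t \right)} = \left(t + \frac{1}{68}\right) \left(t - 4\right) = \left(\frac{1}{68} + t\right) \left(t - 4\right) = \left(\frac{1}{68} + t\right) \left(-4 + t\right) = \left(-4 + t\right) \left(\frac{1}{68} + t\right)$)
$I{\left(24 \right)} - 3408 = \left(- \frac{1}{17} + 24^{2} - \frac{1626}{17}\right) - 3408 = \left(- \frac{1}{17} + 576 - \frac{1626}{17}\right) - 3408 = \frac{8165}{17} - 3408 = - \frac{49771}{17}$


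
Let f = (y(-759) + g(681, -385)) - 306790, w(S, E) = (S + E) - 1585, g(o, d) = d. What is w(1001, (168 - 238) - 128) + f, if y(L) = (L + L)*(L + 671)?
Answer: -174373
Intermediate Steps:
y(L) = 2*L*(671 + L) (y(L) = (2*L)*(671 + L) = 2*L*(671 + L))
w(S, E) = -1585 + E + S (w(S, E) = (E + S) - 1585 = -1585 + E + S)
f = -173591 (f = (2*(-759)*(671 - 759) - 385) - 306790 = (2*(-759)*(-88) - 385) - 306790 = (133584 - 385) - 306790 = 133199 - 306790 = -173591)
w(1001, (168 - 238) - 128) + f = (-1585 + ((168 - 238) - 128) + 1001) - 173591 = (-1585 + (-70 - 128) + 1001) - 173591 = (-1585 - 198 + 1001) - 173591 = -782 - 173591 = -174373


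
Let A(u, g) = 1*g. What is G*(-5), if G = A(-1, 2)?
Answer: -10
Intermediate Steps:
A(u, g) = g
G = 2
G*(-5) = 2*(-5) = -10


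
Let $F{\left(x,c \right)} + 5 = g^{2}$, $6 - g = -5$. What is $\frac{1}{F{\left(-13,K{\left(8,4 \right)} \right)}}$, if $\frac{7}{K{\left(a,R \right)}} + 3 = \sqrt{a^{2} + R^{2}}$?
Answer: $\frac{1}{116} \approx 0.0086207$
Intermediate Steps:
$g = 11$ ($g = 6 - -5 = 6 + 5 = 11$)
$K{\left(a,R \right)} = \frac{7}{-3 + \sqrt{R^{2} + a^{2}}}$ ($K{\left(a,R \right)} = \frac{7}{-3 + \sqrt{a^{2} + R^{2}}} = \frac{7}{-3 + \sqrt{R^{2} + a^{2}}}$)
$F{\left(x,c \right)} = 116$ ($F{\left(x,c \right)} = -5 + 11^{2} = -5 + 121 = 116$)
$\frac{1}{F{\left(-13,K{\left(8,4 \right)} \right)}} = \frac{1}{116}$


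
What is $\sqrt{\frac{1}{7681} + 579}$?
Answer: $\frac{10 \sqrt{341597113}}{7681} \approx 24.062$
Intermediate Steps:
$\sqrt{\frac{1}{7681} + 579} = \sqrt{\frac{4447300}{7681}} = \frac{10 \sqrt{341597113}}{7681}$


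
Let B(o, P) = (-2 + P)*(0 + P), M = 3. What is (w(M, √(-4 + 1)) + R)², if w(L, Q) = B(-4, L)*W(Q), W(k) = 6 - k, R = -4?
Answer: 169 - 84*I*√3 ≈ 169.0 - 145.49*I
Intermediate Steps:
B(o, P) = P*(-2 + P) (B(o, P) = (-2 + P)*P = P*(-2 + P))
w(L, Q) = L*(-2 + L)*(6 - Q) (w(L, Q) = (L*(-2 + L))*(6 - Q) = L*(-2 + L)*(6 - Q))
(w(M, √(-4 + 1)) + R)² = (-1*3*(-6 + √(-4 + 1))*(-2 + 3) - 4)² = (-1*3*(-6 + √(-3))*1 - 4)² = (-1*3*(-6 + I*√3)*1 - 4)² = ((18 - 3*I*√3) - 4)² = (14 - 3*I*√3)²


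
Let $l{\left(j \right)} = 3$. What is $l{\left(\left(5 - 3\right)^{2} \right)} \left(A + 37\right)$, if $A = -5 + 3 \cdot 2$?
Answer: $114$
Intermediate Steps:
$A = 1$ ($A = -5 + 6 = 1$)
$l{\left(\left(5 - 3\right)^{2} \right)} \left(A + 37\right) = 3 \left(1 + 37\right) = 3 \cdot 38 = 114$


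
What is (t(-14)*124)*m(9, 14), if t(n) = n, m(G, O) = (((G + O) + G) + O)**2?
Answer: -3673376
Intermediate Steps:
m(G, O) = (2*G + 2*O)**2 (m(G, O) = ((O + 2*G) + O)**2 = (2*G + 2*O)**2)
(t(-14)*124)*m(9, 14) = (-14*124)*(4*(9 + 14)**2) = -6944*23**2 = -6944*529 = -1736*2116 = -3673376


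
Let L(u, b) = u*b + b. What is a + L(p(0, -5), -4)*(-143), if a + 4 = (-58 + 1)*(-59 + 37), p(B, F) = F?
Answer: -1038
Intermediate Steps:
a = 1250 (a = -4 + (-58 + 1)*(-59 + 37) = -4 - 57*(-22) = -4 + 1254 = 1250)
L(u, b) = b + b*u (L(u, b) = b*u + b = b + b*u)
a + L(p(0, -5), -4)*(-143) = 1250 - 4*(1 - 5)*(-143) = 1250 - 4*(-4)*(-143) = 1250 + 16*(-143) = 1250 - 2288 = -1038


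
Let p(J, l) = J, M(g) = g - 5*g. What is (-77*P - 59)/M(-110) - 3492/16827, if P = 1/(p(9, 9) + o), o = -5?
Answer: -3804257/9871840 ≈ -0.38536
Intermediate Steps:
M(g) = -4*g
P = ¼ (P = 1/(9 - 5) = 1/4 = ¼ ≈ 0.25000)
(-77*P - 59)/M(-110) - 3492/16827 = (-77*¼ - 59)/((-4*(-110))) - 3492/16827 = (-77/4 - 59)/440 - 3492*1/16827 = -313/4*1/440 - 1164/5609 = -313/1760 - 1164/5609 = -3804257/9871840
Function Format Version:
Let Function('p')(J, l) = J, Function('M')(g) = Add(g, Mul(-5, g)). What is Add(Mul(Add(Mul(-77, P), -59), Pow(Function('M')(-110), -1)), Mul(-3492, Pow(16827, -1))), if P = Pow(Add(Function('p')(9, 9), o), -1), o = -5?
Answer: Rational(-3804257, 9871840) ≈ -0.38536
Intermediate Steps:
Function('M')(g) = Mul(-4, g)
P = Rational(1, 4) (P = Pow(Add(9, -5), -1) = Pow(4, -1) = Rational(1, 4) ≈ 0.25000)
Add(Mul(Add(Mul(-77, P), -59), Pow(Function('M')(-110), -1)), Mul(-3492, Pow(16827, -1))) = Add(Mul(Add(Mul(-77, Rational(1, 4)), -59), Pow(Mul(-4, -110), -1)), Mul(-3492, Pow(16827, -1))) = Add(Mul(Add(Rational(-77, 4), -59), Pow(440, -1)), Mul(-3492, Rational(1, 16827))) = Add(Mul(Rational(-313, 4), Rational(1, 440)), Rational(-1164, 5609)) = Add(Rational(-313, 1760), Rational(-1164, 5609)) = Rational(-3804257, 9871840)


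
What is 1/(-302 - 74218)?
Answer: -1/74520 ≈ -1.3419e-5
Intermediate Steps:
1/(-302 - 74218) = 1/(-74520) = -1/74520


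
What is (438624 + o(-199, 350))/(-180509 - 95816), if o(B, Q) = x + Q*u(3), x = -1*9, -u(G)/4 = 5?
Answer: -86323/55265 ≈ -1.5620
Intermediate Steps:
u(G) = -20 (u(G) = -4*5 = -20)
x = -9
o(B, Q) = -9 - 20*Q (o(B, Q) = -9 + Q*(-20) = -9 - 20*Q)
(438624 + o(-199, 350))/(-180509 - 95816) = (438624 + (-9 - 20*350))/(-180509 - 95816) = (438624 + (-9 - 7000))/(-276325) = (438624 - 7009)*(-1/276325) = 431615*(-1/276325) = -86323/55265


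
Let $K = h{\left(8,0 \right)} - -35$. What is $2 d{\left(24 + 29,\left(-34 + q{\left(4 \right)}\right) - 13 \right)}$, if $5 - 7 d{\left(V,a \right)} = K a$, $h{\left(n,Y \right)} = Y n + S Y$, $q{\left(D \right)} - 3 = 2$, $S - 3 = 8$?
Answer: $\frac{2950}{7} \approx 421.43$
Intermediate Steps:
$S = 11$ ($S = 3 + 8 = 11$)
$q{\left(D \right)} = 5$ ($q{\left(D \right)} = 3 + 2 = 5$)
$h{\left(n,Y \right)} = 11 Y + Y n$ ($h{\left(n,Y \right)} = Y n + 11 Y = 11 Y + Y n$)
$K = 35$ ($K = 0 \left(11 + 8\right) - -35 = 0 \cdot 19 + 35 = 0 + 35 = 35$)
$d{\left(V,a \right)} = \frac{5}{7} - 5 a$ ($d{\left(V,a \right)} = \frac{5}{7} - \frac{35 a}{7} = \frac{5}{7} - 5 a$)
$2 d{\left(24 + 29,\left(-34 + q{\left(4 \right)}\right) - 13 \right)} = 2 \left(\frac{5}{7} - 5 \left(\left(-34 + 5\right) - 13\right)\right) = 2 \left(\frac{5}{7} - 5 \left(-29 - 13\right)\right) = 2 \left(\frac{5}{7} - -210\right) = 2 \left(\frac{5}{7} + 210\right) = 2 \cdot \frac{1475}{7} = \frac{2950}{7}$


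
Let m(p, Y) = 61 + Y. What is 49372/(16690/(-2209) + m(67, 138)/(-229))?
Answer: -24975369292/4261601 ≈ -5860.6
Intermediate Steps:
49372/(16690/(-2209) + m(67, 138)/(-229)) = 49372/(16690/(-2209) + (61 + 138)/(-229)) = 49372/(16690*(-1/2209) + 199*(-1/229)) = 49372/(-16690/2209 - 199/229) = 49372/(-4261601/505861) = 49372*(-505861/4261601) = -24975369292/4261601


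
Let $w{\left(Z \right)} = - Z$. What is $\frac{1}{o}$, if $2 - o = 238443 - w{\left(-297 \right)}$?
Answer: $- \frac{1}{238144} \approx -4.1991 \cdot 10^{-6}$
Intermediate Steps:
$o = -238144$ ($o = 2 - \left(238443 - \left(-1\right) \left(-297\right)\right) = 2 - \left(238443 - 297\right) = 2 - 238146 = -238144$)
$\frac{1}{o} = \frac{1}{-238144} = - \frac{1}{238144}$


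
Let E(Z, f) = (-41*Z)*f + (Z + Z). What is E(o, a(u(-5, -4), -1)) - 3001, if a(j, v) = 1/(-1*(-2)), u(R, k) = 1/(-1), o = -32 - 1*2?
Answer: -2372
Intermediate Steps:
o = -34 (o = -32 - 2 = -34)
u(R, k) = -1
a(j, v) = 1/2
E(Z, f) = 2*Z - 41*Z*f (E(Z, f) = -41*Z*f + 2*Z = 2*Z - 41*Z*f)
E(o, a(u(-5, -4), -1)) - 3001 = -34*(2 - 41*1/2) - 3001 = -34*(2 - 41/2) - 3001 = -34*(-37/2) - 3001 = 629 - 3001 = -2372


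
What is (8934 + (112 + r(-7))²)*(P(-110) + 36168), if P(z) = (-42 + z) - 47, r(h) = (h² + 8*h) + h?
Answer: 666793322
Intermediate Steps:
r(h) = h² + 9*h
P(z) = -89 + z
(8934 + (112 + r(-7))²)*(P(-110) + 36168) = (8934 + (112 - 7*(9 - 7))²)*((-89 - 110) + 36168) = (8934 + (112 - 7*2)²)*(-199 + 36168) = (8934 + (112 - 14)²)*35969 = (8934 + 98²)*35969 = (8934 + 9604)*35969 = 18538*35969 = 666793322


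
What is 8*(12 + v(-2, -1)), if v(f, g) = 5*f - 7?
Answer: -40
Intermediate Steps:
v(f, g) = -7 + 5*f
8*(12 + v(-2, -1)) = 8*(12 + (-7 + 5*(-2))) = 8*(12 + (-7 - 10)) = 8*(12 - 17) = 8*(-5) = -40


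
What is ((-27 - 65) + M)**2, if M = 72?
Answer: 400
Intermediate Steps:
((-27 - 65) + M)**2 = ((-27 - 65) + 72)**2 = (-92 + 72)**2 = (-20)**2 = 400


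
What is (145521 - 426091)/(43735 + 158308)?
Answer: -280570/202043 ≈ -1.3887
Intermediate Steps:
(145521 - 426091)/(43735 + 158308) = -280570/202043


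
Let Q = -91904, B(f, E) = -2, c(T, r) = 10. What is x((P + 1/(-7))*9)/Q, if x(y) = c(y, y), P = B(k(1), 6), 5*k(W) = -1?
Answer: -5/45952 ≈ -0.00010881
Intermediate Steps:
k(W) = -1/5 (k(W) = (1/5)*(-1) = -1/5)
P = -2
x(y) = 10
x((P + 1/(-7))*9)/Q = 10/(-91904) = 10*(-1/91904) = -5/45952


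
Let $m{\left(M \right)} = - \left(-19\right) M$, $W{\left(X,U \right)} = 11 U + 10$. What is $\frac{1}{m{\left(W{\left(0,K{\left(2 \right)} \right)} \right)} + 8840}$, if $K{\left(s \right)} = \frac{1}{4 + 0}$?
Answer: $\frac{4}{36329} \approx 0.0001101$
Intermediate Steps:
$K{\left(s \right)} = \frac{1}{4}$
$W{\left(X,U \right)} = 10 + 11 U$
$m{\left(M \right)} = 19 M$
$\frac{1}{m{\left(W{\left(0,K{\left(2 \right)} \right)} \right)} + 8840} = \frac{1}{19 \left(10 + 11 \cdot \frac{1}{4}\right) + 8840} = \frac{1}{19 \left(10 + \frac{11}{4}\right) + 8840} = \frac{1}{19 \cdot \frac{51}{4} + 8840} = \frac{1}{\frac{969}{4} + 8840} = \frac{1}{\frac{36329}{4}} = \frac{4}{36329}$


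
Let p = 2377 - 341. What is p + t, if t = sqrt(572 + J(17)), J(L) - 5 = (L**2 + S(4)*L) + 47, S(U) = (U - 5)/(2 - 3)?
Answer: 2036 + sqrt(930) ≈ 2066.5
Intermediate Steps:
S(U) = 5 - U (S(U) = (-5 + U)/(-1) = (-5 + U)*(-1) = 5 - U)
p = 2036
J(L) = 52 + L + L**2 (J(L) = 5 + ((L**2 + (5 - 1*4)*L) + 47) = 5 + ((L**2 + (5 - 4)*L) + 47) = 5 + ((L**2 + 1*L) + 47) = 5 + ((L**2 + L) + 47) = 5 + ((L + L**2) + 47) = 5 + (47 + L + L**2) = 52 + L + L**2)
t = sqrt(930) (t = sqrt(572 + (52 + 17 + 17**2)) = sqrt(572 + (52 + 17 + 289)) = sqrt(572 + 358) = sqrt(930) ≈ 30.496)
p + t = 2036 + sqrt(930)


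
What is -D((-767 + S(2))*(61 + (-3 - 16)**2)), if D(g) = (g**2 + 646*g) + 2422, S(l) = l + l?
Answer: -103466983662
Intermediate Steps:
S(l) = 2*l
D(g) = 2422 + g**2 + 646*g
-D((-767 + S(2))*(61 + (-3 - 16)**2)) = -(2422 + ((-767 + 2*2)*(61 + (-3 - 16)**2))**2 + 646*((-767 + 2*2)*(61 + (-3 - 16)**2))) = -(2422 + ((-767 + 4)*(61 + (-19)**2))**2 + 646*((-767 + 4)*(61 + (-19)**2))) = -(2422 + (-763*(61 + 361))**2 + 646*(-763*(61 + 361))) = -(2422 + (-763*422)**2 + 646*(-763*422)) = -(2422 + (-321986)**2 + 646*(-321986)) = -(2422 + 103674984196 - 208002956) = -1*103466983662 = -103466983662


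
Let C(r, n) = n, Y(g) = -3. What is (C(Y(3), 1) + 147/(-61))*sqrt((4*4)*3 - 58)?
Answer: -86*I*sqrt(10)/61 ≈ -4.4583*I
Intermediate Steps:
(C(Y(3), 1) + 147/(-61))*sqrt((4*4)*3 - 58) = (1 + 147/(-61))*sqrt((4*4)*3 - 58) = (1 + 147*(-1/61))*sqrt(16*3 - 58) = (1 - 147/61)*sqrt(48 - 58) = -86*I*sqrt(10)/61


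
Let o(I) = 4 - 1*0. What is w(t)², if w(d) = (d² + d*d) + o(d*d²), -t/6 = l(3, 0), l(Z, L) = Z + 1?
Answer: 1336336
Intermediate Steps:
l(Z, L) = 1 + Z
o(I) = 4 (o(I) = 4 + 0 = 4)
t = -24 (t = -6*(1 + 3) = -6*4 = -24)
w(d) = 4 + 2*d² (w(d) = (d² + d*d) + 4 = (d² + d²) + 4 = 2*d² + 4 = 4 + 2*d²)
w(t)² = (4 + 2*(-24)²)² = (4 + 2*576)² = (4 + 1152)² = 1156² = 1336336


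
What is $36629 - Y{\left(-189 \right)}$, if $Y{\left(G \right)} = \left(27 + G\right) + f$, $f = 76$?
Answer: $36715$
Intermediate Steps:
$Y{\left(G \right)} = 103 + G$ ($Y{\left(G \right)} = \left(27 + G\right) + 76 = 103 + G$)
$36629 - Y{\left(-189 \right)} = 36629 - \left(103 - 189\right) = 36629 - -86 = 36629 + 86 = 36715$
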